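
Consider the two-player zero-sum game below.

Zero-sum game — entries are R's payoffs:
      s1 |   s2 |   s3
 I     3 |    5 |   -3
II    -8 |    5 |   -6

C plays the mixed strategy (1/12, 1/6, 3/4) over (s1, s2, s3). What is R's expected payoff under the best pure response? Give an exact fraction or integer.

I: (3)·(1/12) + (5)·(1/6) + (-3)·(3/4) = -7/6.
II: (-8)·(1/12) + (5)·(1/6) + (-6)·(3/4) = -13/3.
The best pure response is I with expected payoff -7/6.

-7/6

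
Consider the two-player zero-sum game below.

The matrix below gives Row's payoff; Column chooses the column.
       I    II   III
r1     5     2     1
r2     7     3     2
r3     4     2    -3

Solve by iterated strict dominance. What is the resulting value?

2

Column II is strictly dominated by III for Column (1<2, 2<3, -3<2); eliminate II.
Row r3 is strictly dominated by row r1 (5>4, 1>-3); eliminate r3.
Row r1 is strictly dominated by row r2 (7>5, 2>1); eliminate r1.
Column I is strictly dominated by III for Column (2<7); eliminate I.
Only (r2, III) remains, with payoff 2.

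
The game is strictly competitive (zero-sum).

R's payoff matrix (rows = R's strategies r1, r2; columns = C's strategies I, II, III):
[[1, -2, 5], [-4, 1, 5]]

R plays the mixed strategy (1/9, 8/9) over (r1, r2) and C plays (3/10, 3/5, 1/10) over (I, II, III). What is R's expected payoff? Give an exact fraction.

Against (3/10, 3/5, 1/10), each row's expected payoff is r1: -2/5; r2: -1/10.
Taking the (1/9, 8/9)-weighted average: (1/9)·(-2/5) + (8/9)·(-1/10) = -2/15.

-2/15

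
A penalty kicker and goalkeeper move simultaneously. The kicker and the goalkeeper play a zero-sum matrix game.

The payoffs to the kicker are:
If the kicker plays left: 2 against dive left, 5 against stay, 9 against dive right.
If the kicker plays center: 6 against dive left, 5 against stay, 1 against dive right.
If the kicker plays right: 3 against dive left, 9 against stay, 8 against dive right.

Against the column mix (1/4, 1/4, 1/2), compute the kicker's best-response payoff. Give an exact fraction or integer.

left: (2)·(1/4) + (5)·(1/4) + (9)·(1/2) = 25/4.
center: (6)·(1/4) + (5)·(1/4) + (1)·(1/2) = 13/4.
right: (3)·(1/4) + (9)·(1/4) + (8)·(1/2) = 7.
The best pure response is right with expected payoff 7.

7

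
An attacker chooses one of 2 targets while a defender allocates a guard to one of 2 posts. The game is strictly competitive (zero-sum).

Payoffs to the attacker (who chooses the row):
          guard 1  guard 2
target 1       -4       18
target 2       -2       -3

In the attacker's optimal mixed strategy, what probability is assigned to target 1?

1/23

Row minima are -4 and -3, so the attacker's maximin is -3; column maxima are -2 and 18, so the defender's minimax is -2. These differ, so the equilibrium is in mixed strategies.
Let the attacker play target 1 with probability p. The defender is indifferent when −4p − 2(1−p) = 18p − 3(1−p), giving p = 1/23.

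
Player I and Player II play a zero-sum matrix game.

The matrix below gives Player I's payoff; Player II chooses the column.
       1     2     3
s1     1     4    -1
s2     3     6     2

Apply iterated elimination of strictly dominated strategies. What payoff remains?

Row s1 is strictly dominated by row s2 (3>1, 6>4, 2>-1); eliminate s1.
Column 2 is strictly dominated by 1 for Player II (3<6); eliminate 2.
Column 1 is strictly dominated by 3 for Player II (2<3); eliminate 1.
Only (s2, 3) remains, with payoff 2.

2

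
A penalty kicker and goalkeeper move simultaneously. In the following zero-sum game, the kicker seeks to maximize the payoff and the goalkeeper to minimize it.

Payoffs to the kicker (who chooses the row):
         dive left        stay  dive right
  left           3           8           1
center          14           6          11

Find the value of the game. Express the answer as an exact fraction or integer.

41/6

Column dive left is strictly dominated by dive right for the goalkeeper (it gives the kicker more in every row).
The remaining 2×2 game on (left, center) × (stay, dive right) has no saddle point. Let the kicker play left with probability p; indifference gives 8p + 6(1−p) = p + 11(1−p), so p = 5/12.
Similarly the goalkeeper's optimal q on stay is 5/6, and the value is 8·(5/6) + (1)·(1/6) = 41/6.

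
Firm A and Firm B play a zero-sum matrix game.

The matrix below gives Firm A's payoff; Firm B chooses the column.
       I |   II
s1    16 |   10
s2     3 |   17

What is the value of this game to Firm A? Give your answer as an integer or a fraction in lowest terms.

121/10

Row minima are 10 and 3, so Firm A's maximin is 10; column maxima are 16 and 17, so Firm B's minimax is 16. These differ, so the equilibrium is in mixed strategies.
Let Firm A play s1 with probability p. Firm B is indifferent when 16p + 3(1−p) = 10p + 17(1−p), giving p = 7/10.
Let Firm B play I with probability q. Firm A is indifferent when 16q + 10(1−q) = 3q + 17(1−q), giving q = 7/20.
The value is 16·(7/20) + (10)·(13/20) = 121/10.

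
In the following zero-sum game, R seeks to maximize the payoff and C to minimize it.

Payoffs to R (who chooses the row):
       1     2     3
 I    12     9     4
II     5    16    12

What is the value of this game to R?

124/15

Column 2 is strictly dominated by 3 for C (it gives R more in every row).
The remaining 2×2 game on (I, II) × (1, 3) has no saddle point. Let R play I with probability p; indifference gives 12p + 5(1−p) = 4p + 12(1−p), so p = 7/15.
Similarly C's optimal q on 1 is 8/15, and the value is 12·(8/15) + (4)·(7/15) = 124/15.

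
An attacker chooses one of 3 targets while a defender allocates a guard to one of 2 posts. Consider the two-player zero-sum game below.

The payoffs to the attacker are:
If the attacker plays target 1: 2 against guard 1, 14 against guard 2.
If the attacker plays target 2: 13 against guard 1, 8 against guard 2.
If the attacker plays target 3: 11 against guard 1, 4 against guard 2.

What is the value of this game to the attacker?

166/17

Row target 3 is strictly dominated by row target 2, so the attacker never plays it.
The remaining 2×2 game on (target 1, target 2) × (guard 1, guard 2) has no saddle point. Let the attacker play target 1 with probability p; indifference gives 2p + 13(1−p) = 14p + 8(1−p), so p = 5/17.
Similarly the defender's optimal q on guard 1 is 6/17, and the value is 2·(6/17) + (14)·(11/17) = 166/17.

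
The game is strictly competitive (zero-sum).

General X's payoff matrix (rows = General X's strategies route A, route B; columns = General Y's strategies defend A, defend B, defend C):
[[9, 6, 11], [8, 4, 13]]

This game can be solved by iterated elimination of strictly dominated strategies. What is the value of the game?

6

Column defend A is strictly dominated by defend B for General Y (6<9, 4<8); eliminate defend A.
Column defend C is strictly dominated by defend B for General Y (6<11, 4<13); eliminate defend C.
Row route B is strictly dominated by row route A (6>4); eliminate route B.
Only (route A, defend B) remains, with payoff 6.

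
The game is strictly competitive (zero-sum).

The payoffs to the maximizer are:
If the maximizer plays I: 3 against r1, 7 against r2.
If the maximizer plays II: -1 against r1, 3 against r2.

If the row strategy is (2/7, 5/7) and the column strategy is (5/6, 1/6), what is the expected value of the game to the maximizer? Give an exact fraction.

Against (5/6, 1/6), each row's expected payoff is I: 11/3; II: -1/3.
Taking the (2/7, 5/7)-weighted average: (2/7)·(11/3) + (5/7)·(-1/3) = 17/21.

17/21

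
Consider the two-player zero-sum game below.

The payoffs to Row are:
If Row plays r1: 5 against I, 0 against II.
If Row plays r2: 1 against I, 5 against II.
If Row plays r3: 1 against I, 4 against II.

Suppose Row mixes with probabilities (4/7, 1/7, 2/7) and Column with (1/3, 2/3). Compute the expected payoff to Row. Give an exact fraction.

Against (1/3, 2/3), each row's expected payoff is r1: 5/3; r2: 11/3; r3: 3.
Taking the (4/7, 1/7, 2/7)-weighted average: (4/7)·(5/3) + (1/7)·(11/3) + (2/7)·(3) = 7/3.

7/3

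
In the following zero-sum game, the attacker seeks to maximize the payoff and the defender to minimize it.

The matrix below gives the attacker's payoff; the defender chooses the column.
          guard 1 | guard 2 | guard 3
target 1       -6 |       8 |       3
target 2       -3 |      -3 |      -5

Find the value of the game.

Column guard 2 is strictly dominated by guard 3 for the defender (it gives the attacker more in every row).
The remaining 2×2 game on (target 1, target 2) × (guard 1, guard 3) has no saddle point. Let the attacker play target 1 with probability p; indifference gives −6p − 3(1−p) = 3p − 5(1−p), so p = 2/11.
Similarly the defender's optimal q on guard 1 is 8/11, and the value is -6·(8/11) + (3)·(3/11) = -39/11.

-39/11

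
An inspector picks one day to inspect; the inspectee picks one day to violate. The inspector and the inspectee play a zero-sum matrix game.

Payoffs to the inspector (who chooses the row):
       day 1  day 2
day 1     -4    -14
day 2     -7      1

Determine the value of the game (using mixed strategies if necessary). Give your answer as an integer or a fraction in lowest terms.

-17/3

Row minima are -14 and -7, so the inspector's maximin is -7; column maxima are -4 and 1, so the inspectee's minimax is -4. These differ, so the equilibrium is in mixed strategies.
Let the inspector play day 1 with probability p. The inspectee is indifferent when −4p − 7(1−p) = −14p + (1−p), giving p = 4/9.
Let the inspectee play day 1 with probability q. The inspector is indifferent when −4q − 14(1−q) = −7q + (1−q), giving q = 5/6.
The value is -4·(5/6) + (-14)·(1/6) = -17/3.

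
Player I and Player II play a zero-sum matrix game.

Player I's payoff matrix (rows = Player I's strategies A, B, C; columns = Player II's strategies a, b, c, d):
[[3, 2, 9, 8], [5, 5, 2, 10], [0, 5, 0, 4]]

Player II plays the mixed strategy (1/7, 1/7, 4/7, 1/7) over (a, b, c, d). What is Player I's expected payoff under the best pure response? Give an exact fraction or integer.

A: (3)·(1/7) + (2)·(1/7) + (9)·(4/7) + (8)·(1/7) = 7.
B: (5)·(1/7) + (5)·(1/7) + (2)·(4/7) + (10)·(1/7) = 4.
C: (0)·(1/7) + (5)·(1/7) + (0)·(4/7) + (4)·(1/7) = 9/7.
The best pure response is A with expected payoff 7.

7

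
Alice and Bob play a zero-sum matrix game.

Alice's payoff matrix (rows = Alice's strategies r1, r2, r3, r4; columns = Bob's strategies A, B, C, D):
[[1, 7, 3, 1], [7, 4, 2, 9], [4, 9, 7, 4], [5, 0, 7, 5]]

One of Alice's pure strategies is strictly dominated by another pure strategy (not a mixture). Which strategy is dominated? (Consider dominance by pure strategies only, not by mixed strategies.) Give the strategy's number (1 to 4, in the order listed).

Compare r1 with r3: 4 > 1, 9 > 7, 7 > 3, 4 > 1.
So r3 strictly dominates r1 for Alice; r1 is strictly dominated.

1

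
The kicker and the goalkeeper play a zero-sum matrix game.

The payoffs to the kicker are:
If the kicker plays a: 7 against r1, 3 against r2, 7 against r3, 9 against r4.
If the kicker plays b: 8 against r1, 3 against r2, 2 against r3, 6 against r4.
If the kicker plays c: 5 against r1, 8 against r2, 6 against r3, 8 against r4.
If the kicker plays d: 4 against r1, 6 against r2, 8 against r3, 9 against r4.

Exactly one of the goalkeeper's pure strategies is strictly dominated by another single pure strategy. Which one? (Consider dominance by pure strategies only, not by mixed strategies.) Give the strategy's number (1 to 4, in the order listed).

4

The goalkeeper prefers columns that give the kicker less. Compare r4 with r3: 7 < 9, 2 < 6, 6 < 8, 8 < 9.
So r3 strictly dominates r4 for the goalkeeper; r4 is strictly dominated.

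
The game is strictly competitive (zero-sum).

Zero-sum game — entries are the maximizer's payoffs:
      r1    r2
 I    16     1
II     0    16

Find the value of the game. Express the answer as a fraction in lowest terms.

256/31

Row minima are 1 and 0, so the maximizer's maximin is 1; column maxima are 16 and 16, so the minimizer's minimax is 16. These differ, so the equilibrium is in mixed strategies.
Let the maximizer play I with probability p. The minimizer is indifferent when 16p = p + 16(1−p), giving p = 16/31.
Let the minimizer play r1 with probability q. The maximizer is indifferent when 16q + (1−q) = 16(1−q), giving q = 15/31.
The value is 16·(15/31) + (1)·(16/31) = 256/31.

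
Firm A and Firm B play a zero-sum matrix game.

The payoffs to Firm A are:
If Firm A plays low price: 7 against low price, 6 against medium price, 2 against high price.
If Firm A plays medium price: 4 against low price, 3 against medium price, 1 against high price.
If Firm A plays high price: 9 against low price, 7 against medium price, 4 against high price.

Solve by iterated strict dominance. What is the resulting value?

Row low price is strictly dominated by row high price (9>7, 7>6, 4>2); eliminate low price.
Column low price is strictly dominated by medium price for Firm B (3<4, 7<9); eliminate low price.
Column medium price is strictly dominated by high price for Firm B (1<3, 4<7); eliminate medium price.
Row medium price is strictly dominated by row high price (4>1); eliminate medium price.
Only (high price, high price) remains, with payoff 4.

4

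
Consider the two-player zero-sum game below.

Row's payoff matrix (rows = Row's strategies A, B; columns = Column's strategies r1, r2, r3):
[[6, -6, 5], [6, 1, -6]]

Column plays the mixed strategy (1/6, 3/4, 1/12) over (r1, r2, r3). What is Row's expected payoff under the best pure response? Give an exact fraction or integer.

5/4

A: (6)·(1/6) + (-6)·(3/4) + (5)·(1/12) = -37/12.
B: (6)·(1/6) + (1)·(3/4) + (-6)·(1/12) = 5/4.
The best pure response is B with expected payoff 5/4.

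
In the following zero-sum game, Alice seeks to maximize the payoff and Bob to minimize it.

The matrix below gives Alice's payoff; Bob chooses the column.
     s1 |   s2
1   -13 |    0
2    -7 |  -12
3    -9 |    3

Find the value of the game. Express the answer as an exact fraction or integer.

Row 1 is strictly dominated by row 3, so Alice never plays it.
The remaining 2×2 game on (2, 3) × (s1, s2) has no saddle point. Let Alice play 2 with probability p; indifference gives −7p − 9(1−p) = −12p + 3(1−p), so p = 12/17.
Similarly Bob's optimal q on s1 is 15/17, and the value is -7·(15/17) + (-12)·(2/17) = -129/17.

-129/17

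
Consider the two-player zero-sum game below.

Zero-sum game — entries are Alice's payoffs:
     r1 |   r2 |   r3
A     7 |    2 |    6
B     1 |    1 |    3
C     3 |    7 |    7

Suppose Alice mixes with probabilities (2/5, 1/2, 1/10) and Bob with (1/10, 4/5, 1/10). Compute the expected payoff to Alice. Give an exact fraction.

Against (1/10, 4/5, 1/10), each row's expected payoff is A: 29/10; B: 6/5; C: 33/5.
Taking the (2/5, 1/2, 1/10)-weighted average: (2/5)·(29/10) + (1/2)·(6/5) + (1/10)·(33/5) = 121/50.

121/50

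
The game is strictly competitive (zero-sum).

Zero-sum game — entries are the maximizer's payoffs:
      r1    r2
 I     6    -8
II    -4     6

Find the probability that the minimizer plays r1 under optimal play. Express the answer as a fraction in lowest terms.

7/12

Row minima are -8 and -4, so the maximizer's maximin is -4; column maxima are 6 and 6, so the minimizer's minimax is 6. These differ, so the equilibrium is in mixed strategies.
Let the minimizer play r1 with probability q. The maximizer is indifferent when 6q − 8(1−q) = −4q + 6(1−q), giving q = 7/12.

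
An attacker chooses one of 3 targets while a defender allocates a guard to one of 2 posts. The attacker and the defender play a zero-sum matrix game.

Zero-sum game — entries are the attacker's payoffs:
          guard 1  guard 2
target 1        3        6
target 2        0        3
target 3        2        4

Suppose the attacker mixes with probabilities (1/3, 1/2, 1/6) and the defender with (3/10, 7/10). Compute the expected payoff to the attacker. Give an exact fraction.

Against (3/10, 7/10), each row's expected payoff is target 1: 51/10; target 2: 21/10; target 3: 17/5.
Taking the (1/3, 1/2, 1/6)-weighted average: (1/3)·(51/10) + (1/2)·(21/10) + (1/6)·(17/5) = 199/60.

199/60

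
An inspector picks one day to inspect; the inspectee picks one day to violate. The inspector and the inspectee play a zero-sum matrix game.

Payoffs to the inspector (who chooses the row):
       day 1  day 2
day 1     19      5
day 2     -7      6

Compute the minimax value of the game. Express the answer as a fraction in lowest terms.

149/27

Row minima are 5 and -7, so the inspector's maximin is 5; column maxima are 19 and 6, so the inspectee's minimax is 6. These differ, so the equilibrium is in mixed strategies.
Let the inspector play day 1 with probability p. The inspectee is indifferent when 19p − 7(1−p) = 5p + 6(1−p), giving p = 13/27.
Let the inspectee play day 1 with probability q. The inspector is indifferent when 19q + 5(1−q) = −7q + 6(1−q), giving q = 1/27.
The value is 19·(1/27) + (5)·(26/27) = 149/27.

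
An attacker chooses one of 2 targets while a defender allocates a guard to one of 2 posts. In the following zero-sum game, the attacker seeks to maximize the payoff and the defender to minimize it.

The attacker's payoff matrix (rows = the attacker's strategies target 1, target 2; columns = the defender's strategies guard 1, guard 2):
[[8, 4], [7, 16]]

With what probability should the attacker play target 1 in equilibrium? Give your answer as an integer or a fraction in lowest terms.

9/13

Row minima are 4 and 7, so the attacker's maximin is 7; column maxima are 8 and 16, so the defender's minimax is 8. These differ, so the equilibrium is in mixed strategies.
Let the attacker play target 1 with probability p. The defender is indifferent when 8p + 7(1−p) = 4p + 16(1−p), giving p = 9/13.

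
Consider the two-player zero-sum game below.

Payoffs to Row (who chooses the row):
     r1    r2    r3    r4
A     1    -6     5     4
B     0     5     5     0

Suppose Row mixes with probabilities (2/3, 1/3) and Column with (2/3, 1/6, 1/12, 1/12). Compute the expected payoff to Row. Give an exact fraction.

25/36

Against (2/3, 1/6, 1/12, 1/12), each row's expected payoff is A: 5/12; B: 5/4.
Taking the (2/3, 1/3)-weighted average: (2/3)·(5/12) + (1/3)·(5/4) = 25/36.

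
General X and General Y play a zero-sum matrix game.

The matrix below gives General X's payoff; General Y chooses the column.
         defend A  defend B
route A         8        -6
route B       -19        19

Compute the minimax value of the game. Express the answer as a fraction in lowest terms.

19/26

Row minima are -6 and -19, so General X's maximin is -6; column maxima are 8 and 19, so General Y's minimax is 8. These differ, so the equilibrium is in mixed strategies.
Let General X play route A with probability p. General Y is indifferent when 8p − 19(1−p) = −6p + 19(1−p), giving p = 19/26.
Let General Y play defend A with probability q. General X is indifferent when 8q − 6(1−q) = −19q + 19(1−q), giving q = 25/52.
The value is 8·(25/52) + (-6)·(27/52) = 19/26.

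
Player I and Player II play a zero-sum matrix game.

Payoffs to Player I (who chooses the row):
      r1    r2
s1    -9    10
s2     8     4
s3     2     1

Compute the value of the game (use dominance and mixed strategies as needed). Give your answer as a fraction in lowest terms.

116/23

Row s3 is strictly dominated by row s2, so Player I never plays it.
The remaining 2×2 game on (s1, s2) × (r1, r2) has no saddle point. Let Player I play s1 with probability p; indifference gives −9p + 8(1−p) = 10p + 4(1−p), so p = 4/23.
Similarly Player II's optimal q on r1 is 6/23, and the value is -9·(6/23) + (10)·(17/23) = 116/23.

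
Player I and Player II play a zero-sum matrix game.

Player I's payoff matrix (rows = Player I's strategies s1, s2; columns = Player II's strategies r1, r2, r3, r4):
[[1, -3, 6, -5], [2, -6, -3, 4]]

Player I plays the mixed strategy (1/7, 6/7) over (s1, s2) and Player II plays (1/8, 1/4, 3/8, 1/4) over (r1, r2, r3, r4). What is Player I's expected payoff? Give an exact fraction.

Against (1/8, 1/4, 3/8, 1/4), each row's expected payoff is s1: 3/8; s2: -11/8.
Taking the (1/7, 6/7)-weighted average: (1/7)·(3/8) + (6/7)·(-11/8) = -9/8.

-9/8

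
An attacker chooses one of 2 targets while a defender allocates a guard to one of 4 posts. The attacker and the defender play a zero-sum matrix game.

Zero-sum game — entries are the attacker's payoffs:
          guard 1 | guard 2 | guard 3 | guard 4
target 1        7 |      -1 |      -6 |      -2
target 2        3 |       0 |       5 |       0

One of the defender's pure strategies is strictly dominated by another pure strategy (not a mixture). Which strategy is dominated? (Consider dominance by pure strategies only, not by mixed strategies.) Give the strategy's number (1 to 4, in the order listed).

1

The defender prefers columns that give the attacker less. Compare guard 1 with guard 2: -1 < 7, 0 < 3.
So guard 2 strictly dominates guard 1 for the defender; guard 1 is strictly dominated.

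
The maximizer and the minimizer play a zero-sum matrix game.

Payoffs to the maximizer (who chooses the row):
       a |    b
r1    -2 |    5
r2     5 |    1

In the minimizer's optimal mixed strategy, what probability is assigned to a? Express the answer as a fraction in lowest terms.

4/11

Row minima are -2 and 1, so the maximizer's maximin is 1; column maxima are 5 and 5, so the minimizer's minimax is 5. These differ, so the equilibrium is in mixed strategies.
Let the minimizer play a with probability q. The maximizer is indifferent when −2q + 5(1−q) = 5q + (1−q), giving q = 4/11.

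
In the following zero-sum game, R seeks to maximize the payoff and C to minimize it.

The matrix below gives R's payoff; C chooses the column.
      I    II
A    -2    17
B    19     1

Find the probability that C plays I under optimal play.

Row minima are -2 and 1, so R's maximin is 1; column maxima are 19 and 17, so C's minimax is 17. These differ, so the equilibrium is in mixed strategies.
Let C play I with probability q. R is indifferent when −2q + 17(1−q) = 19q + (1−q), giving q = 16/37.

16/37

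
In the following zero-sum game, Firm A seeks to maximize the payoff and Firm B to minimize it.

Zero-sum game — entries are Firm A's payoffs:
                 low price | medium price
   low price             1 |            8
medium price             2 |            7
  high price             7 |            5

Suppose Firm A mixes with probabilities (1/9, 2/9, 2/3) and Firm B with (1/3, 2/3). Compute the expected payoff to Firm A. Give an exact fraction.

151/27

Against (1/3, 2/3), each row's expected payoff is low price: 17/3; medium price: 16/3; high price: 17/3.
Taking the (1/9, 2/9, 2/3)-weighted average: (1/9)·(17/3) + (2/9)·(16/3) + (2/3)·(17/3) = 151/27.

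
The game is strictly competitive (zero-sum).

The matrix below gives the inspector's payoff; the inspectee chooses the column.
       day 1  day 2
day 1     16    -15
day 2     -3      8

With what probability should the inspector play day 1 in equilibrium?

11/42

Row minima are -15 and -3, so the inspector's maximin is -3; column maxima are 16 and 8, so the inspectee's minimax is 8. These differ, so the equilibrium is in mixed strategies.
Let the inspector play day 1 with probability p. The inspectee is indifferent when 16p − 3(1−p) = −15p + 8(1−p), giving p = 11/42.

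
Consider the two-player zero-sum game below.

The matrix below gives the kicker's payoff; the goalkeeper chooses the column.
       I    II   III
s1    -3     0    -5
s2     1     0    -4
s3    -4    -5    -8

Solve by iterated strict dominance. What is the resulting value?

-4

Row s3 is strictly dominated by row s1 (-3>-4, 0>-5, -5>-8); eliminate s3.
Column II is strictly dominated by III for the goalkeeper (-5<0, -4<0); eliminate II.
Column I is strictly dominated by III for the goalkeeper (-5<-3, -4<1); eliminate I.
Row s1 is strictly dominated by row s2 (-4>-5); eliminate s1.
Only (s2, III) remains, with payoff -4.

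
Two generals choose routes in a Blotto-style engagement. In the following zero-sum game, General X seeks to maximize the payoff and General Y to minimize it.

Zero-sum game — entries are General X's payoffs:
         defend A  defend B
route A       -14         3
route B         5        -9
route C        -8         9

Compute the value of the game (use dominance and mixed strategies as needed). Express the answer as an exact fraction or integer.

Row route A is strictly dominated by row route C, so General X never plays it.
The remaining 2×2 game on (route B, route C) × (defend A, defend B) has no saddle point. Let General X play route B with probability p; indifference gives 5p − 8(1−p) = −9p + 9(1−p), so p = 17/31.
Similarly General Y's optimal q on defend A is 18/31, and the value is 5·(18/31) + (-9)·(13/31) = -27/31.

-27/31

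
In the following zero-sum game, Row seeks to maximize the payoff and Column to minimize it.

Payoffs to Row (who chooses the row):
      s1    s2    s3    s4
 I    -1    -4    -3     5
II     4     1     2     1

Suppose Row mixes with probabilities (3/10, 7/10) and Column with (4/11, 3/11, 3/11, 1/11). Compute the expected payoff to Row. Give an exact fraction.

61/55

Against (4/11, 3/11, 3/11, 1/11), each row's expected payoff is I: -20/11; II: 26/11.
Taking the (3/10, 7/10)-weighted average: (3/10)·(-20/11) + (7/10)·(26/11) = 61/55.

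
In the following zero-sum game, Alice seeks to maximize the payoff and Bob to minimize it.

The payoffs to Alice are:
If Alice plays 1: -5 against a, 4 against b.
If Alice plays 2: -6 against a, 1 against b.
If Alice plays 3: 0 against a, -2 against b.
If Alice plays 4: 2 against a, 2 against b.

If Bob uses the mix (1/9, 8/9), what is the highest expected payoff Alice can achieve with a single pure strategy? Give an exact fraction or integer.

1: (-5)·(1/9) + (4)·(8/9) = 3.
2: (-6)·(1/9) + (1)·(8/9) = 2/9.
3: (0)·(1/9) + (-2)·(8/9) = -16/9.
4: (2)·(1/9) + (2)·(8/9) = 2.
The best pure response is 1 with expected payoff 3.

3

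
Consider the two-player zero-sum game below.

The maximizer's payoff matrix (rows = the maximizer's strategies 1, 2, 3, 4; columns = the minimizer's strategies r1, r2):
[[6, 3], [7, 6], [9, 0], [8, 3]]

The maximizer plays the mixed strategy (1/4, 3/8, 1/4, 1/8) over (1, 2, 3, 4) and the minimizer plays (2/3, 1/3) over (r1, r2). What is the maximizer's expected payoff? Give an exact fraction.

Against (2/3, 1/3), each row's expected payoff is 1: 5; 2: 20/3; 3: 6; 4: 19/3.
Taking the (1/4, 3/8, 1/4, 1/8)-weighted average: (1/4)·(5) + (3/8)·(20/3) + (1/4)·(6) + (1/8)·(19/3) = 145/24.

145/24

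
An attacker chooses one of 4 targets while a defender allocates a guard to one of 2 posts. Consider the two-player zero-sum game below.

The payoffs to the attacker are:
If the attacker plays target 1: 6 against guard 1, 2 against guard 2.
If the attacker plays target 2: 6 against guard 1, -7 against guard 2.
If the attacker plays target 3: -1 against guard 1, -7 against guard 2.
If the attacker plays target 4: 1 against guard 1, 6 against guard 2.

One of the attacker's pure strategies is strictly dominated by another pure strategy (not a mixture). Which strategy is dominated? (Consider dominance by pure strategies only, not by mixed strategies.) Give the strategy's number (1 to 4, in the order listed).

3

Compare target 3 with target 1: 6 > -1, 2 > -7.
So target 1 strictly dominates target 3 for the attacker; target 3 is strictly dominated.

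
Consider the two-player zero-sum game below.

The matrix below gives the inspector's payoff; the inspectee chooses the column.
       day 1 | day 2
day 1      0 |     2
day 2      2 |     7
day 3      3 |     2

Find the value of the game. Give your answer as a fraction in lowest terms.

Row day 1 is strictly dominated by row day 2, so the inspector never plays it.
The remaining 2×2 game on (day 2, day 3) × (day 1, day 2) has no saddle point. Let the inspector play day 2 with probability p; indifference gives 2p + 3(1−p) = 7p + 2(1−p), so p = 1/6.
Similarly the inspectee's optimal q on day 1 is 5/6, and the value is 2·(5/6) + (7)·(1/6) = 17/6.

17/6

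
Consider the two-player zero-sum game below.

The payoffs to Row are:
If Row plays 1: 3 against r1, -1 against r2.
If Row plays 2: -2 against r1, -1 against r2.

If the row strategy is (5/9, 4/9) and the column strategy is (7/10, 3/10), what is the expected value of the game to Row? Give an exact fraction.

11/45

Against (7/10, 3/10), each row's expected payoff is 1: 9/5; 2: -17/10.
Taking the (5/9, 4/9)-weighted average: (5/9)·(9/5) + (4/9)·(-17/10) = 11/45.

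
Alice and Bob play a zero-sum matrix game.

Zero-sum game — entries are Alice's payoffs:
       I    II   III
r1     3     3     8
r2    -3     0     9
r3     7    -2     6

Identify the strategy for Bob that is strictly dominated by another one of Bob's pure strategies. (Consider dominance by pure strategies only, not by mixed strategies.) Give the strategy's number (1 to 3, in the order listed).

Bob prefers columns that give Alice less. Compare III with II: 3 < 8, 0 < 9, -2 < 6.
So II strictly dominates III for Bob; III is strictly dominated.

3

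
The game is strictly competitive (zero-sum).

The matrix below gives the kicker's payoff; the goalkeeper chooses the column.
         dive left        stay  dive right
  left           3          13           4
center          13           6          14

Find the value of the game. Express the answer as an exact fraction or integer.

151/17

Column dive right is strictly dominated by dive left for the goalkeeper (it gives the kicker more in every row).
The remaining 2×2 game on (left, center) × (dive left, stay) has no saddle point. Let the kicker play left with probability p; indifference gives 3p + 13(1−p) = 13p + 6(1−p), so p = 7/17.
Similarly the goalkeeper's optimal q on dive left is 7/17, and the value is 3·(7/17) + (13)·(10/17) = 151/17.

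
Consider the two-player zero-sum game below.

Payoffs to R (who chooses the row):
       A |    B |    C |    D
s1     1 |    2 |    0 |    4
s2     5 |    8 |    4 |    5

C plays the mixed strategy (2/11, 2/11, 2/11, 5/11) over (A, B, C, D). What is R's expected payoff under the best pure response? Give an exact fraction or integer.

59/11

s1: (1)·(2/11) + (2)·(2/11) + (0)·(2/11) + (4)·(5/11) = 26/11.
s2: (5)·(2/11) + (8)·(2/11) + (4)·(2/11) + (5)·(5/11) = 59/11.
The best pure response is s2 with expected payoff 59/11.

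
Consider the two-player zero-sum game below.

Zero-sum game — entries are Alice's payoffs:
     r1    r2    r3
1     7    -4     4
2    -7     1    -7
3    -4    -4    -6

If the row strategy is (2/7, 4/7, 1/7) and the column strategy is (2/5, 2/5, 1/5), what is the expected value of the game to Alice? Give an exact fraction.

Against (2/5, 2/5, 1/5), each row's expected payoff is 1: 2; 2: -19/5; 3: -22/5.
Taking the (2/7, 4/7, 1/7)-weighted average: (2/7)·(2) + (4/7)·(-19/5) + (1/7)·(-22/5) = -78/35.

-78/35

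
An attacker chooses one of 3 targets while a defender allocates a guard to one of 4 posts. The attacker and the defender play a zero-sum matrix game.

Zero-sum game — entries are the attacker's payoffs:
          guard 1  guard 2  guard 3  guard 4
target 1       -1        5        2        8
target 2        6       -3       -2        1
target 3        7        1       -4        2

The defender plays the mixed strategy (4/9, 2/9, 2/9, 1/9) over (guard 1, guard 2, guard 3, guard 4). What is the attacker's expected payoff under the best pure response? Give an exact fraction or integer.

8/3

target 1: (-1)·(4/9) + (5)·(2/9) + (2)·(2/9) + (8)·(1/9) = 2.
target 2: (6)·(4/9) + (-3)·(2/9) + (-2)·(2/9) + (1)·(1/9) = 5/3.
target 3: (7)·(4/9) + (1)·(2/9) + (-4)·(2/9) + (2)·(1/9) = 8/3.
The best pure response is target 3 with expected payoff 8/3.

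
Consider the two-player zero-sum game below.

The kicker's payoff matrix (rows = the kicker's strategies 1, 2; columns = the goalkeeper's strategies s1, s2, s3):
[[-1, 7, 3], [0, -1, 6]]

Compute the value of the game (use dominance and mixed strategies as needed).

-1/9

Column s3 is strictly dominated by s1 for the goalkeeper (it gives the kicker more in every row).
The remaining 2×2 game on (1, 2) × (s1, s2) has no saddle point. Let the kicker play 1 with probability p; indifference gives −p = 7p − (1−p), so p = 1/9.
Similarly the goalkeeper's optimal q on s1 is 8/9, and the value is -1·(8/9) + (7)·(1/9) = -1/9.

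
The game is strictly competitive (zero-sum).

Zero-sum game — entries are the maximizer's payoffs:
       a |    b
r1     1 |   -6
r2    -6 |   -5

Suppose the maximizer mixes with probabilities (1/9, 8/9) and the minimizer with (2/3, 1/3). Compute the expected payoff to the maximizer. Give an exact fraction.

-140/27

Against (2/3, 1/3), each row's expected payoff is r1: -4/3; r2: -17/3.
Taking the (1/9, 8/9)-weighted average: (1/9)·(-4/3) + (8/9)·(-17/3) = -140/27.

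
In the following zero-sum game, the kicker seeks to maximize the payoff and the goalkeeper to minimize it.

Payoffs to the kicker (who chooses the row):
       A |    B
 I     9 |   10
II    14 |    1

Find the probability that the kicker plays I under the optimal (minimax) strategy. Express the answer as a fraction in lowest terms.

Row minima are 9 and 1, so the kicker's maximin is 9; column maxima are 14 and 10, so the goalkeeper's minimax is 10. These differ, so the equilibrium is in mixed strategies.
Let the kicker play I with probability p. The goalkeeper is indifferent when 9p + 14(1−p) = 10p + (1−p), giving p = 13/14.

13/14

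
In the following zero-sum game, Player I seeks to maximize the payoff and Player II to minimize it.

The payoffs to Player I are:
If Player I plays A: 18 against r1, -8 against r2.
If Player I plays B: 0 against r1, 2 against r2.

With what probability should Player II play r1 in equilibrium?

Row minima are -8 and 0, so Player I's maximin is 0; column maxima are 18 and 2, so Player II's minimax is 2. These differ, so the equilibrium is in mixed strategies.
Let Player II play r1 with probability q. Player I is indifferent when 18q − 8(1−q) = 2(1−q), giving q = 5/14.

5/14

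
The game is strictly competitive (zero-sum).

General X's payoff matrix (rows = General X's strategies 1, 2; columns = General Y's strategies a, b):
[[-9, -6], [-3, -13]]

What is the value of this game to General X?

-99/13

Row minima are -9 and -13, so General X's maximin is -9; column maxima are -3 and -6, so General Y's minimax is -6. These differ, so the equilibrium is in mixed strategies.
Let General X play 1 with probability p. General Y is indifferent when −9p − 3(1−p) = −6p − 13(1−p), giving p = 10/13.
Let General Y play a with probability q. General X is indifferent when −9q − 6(1−q) = −3q − 13(1−q), giving q = 7/13.
The value is -9·(7/13) + (-6)·(6/13) = -99/13.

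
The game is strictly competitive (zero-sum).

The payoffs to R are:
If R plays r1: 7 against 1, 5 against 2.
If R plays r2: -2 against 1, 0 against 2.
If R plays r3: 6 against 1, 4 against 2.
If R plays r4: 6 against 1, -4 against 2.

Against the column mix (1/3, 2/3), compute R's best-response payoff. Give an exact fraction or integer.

r1: (7)·(1/3) + (5)·(2/3) = 17/3.
r2: (-2)·(1/3) + (0)·(2/3) = -2/3.
r3: (6)·(1/3) + (4)·(2/3) = 14/3.
r4: (6)·(1/3) + (-4)·(2/3) = -2/3.
The best pure response is r1 with expected payoff 17/3.

17/3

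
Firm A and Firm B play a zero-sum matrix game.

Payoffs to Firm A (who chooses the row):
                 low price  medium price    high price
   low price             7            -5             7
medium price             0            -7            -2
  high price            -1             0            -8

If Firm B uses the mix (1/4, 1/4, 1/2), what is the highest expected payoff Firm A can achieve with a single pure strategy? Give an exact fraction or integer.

low price: (7)·(1/4) + (-5)·(1/4) + (7)·(1/2) = 4.
medium price: (0)·(1/4) + (-7)·(1/4) + (-2)·(1/2) = -11/4.
high price: (-1)·(1/4) + (0)·(1/4) + (-8)·(1/2) = -17/4.
The best pure response is low price with expected payoff 4.

4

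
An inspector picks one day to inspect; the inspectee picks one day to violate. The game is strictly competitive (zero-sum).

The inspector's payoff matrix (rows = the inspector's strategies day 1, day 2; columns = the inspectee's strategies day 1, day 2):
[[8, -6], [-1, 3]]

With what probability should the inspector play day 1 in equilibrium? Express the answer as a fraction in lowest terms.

Row minima are -6 and -1, so the inspector's maximin is -1; column maxima are 8 and 3, so the inspectee's minimax is 3. These differ, so the equilibrium is in mixed strategies.
Let the inspector play day 1 with probability p. The inspectee is indifferent when 8p − (1−p) = −6p + 3(1−p), giving p = 2/9.

2/9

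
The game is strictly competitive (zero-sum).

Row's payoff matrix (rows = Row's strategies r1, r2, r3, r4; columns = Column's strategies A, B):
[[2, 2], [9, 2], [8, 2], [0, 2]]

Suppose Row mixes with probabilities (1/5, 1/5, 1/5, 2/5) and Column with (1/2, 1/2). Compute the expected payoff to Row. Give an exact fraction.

Against (1/2, 1/2), each row's expected payoff is r1: 2; r2: 11/2; r3: 5; r4: 1.
Taking the (1/5, 1/5, 1/5, 2/5)-weighted average: (1/5)·(2) + (1/5)·(11/2) + (1/5)·(5) + (2/5)·(1) = 29/10.

29/10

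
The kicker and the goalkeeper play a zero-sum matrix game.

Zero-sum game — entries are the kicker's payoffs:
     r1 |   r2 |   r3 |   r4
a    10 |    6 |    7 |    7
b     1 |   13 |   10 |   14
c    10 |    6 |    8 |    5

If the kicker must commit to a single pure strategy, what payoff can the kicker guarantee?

The worst-case payoff for each row is a: 6, b: 1, c: 5.
The best of these is 6.

6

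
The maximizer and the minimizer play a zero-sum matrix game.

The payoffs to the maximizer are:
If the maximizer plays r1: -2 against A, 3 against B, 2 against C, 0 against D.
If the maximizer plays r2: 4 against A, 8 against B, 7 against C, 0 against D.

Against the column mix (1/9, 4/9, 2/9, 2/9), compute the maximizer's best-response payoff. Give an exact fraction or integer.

r1: (-2)·(1/9) + (3)·(4/9) + (2)·(2/9) + (0)·(2/9) = 14/9.
r2: (4)·(1/9) + (8)·(4/9) + (7)·(2/9) + (0)·(2/9) = 50/9.
The best pure response is r2 with expected payoff 50/9.

50/9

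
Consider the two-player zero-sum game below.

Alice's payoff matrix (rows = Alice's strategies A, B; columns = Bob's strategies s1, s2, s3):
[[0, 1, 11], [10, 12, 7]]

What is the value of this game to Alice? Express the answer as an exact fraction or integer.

Column s2 is strictly dominated by s1 for Bob (it gives Alice more in every row).
The remaining 2×2 game on (A, B) × (s1, s3) has no saddle point. Let Alice play A with probability p; indifference gives 10(1−p) = 11p + 7(1−p), so p = 3/14.
Similarly Bob's optimal q on s1 is 2/7, and the value is 0·(2/7) + (11)·(5/7) = 55/7.

55/7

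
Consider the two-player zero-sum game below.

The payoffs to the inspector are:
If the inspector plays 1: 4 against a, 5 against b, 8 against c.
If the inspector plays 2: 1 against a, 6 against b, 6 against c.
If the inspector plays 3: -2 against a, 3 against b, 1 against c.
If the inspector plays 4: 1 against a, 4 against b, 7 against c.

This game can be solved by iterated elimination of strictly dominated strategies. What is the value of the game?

4

Column c is strictly dominated by a for the inspectee (4<8, 1<6, -2<1, 1<7); eliminate c.
Row 3 is strictly dominated by row 1 (4>-2, 5>3); eliminate 3.
Column b is strictly dominated by a for the inspectee (4<5, 1<6, 1<4); eliminate b.
Row 2 is strictly dominated by row 1 (4>1); eliminate 2.
Row 4 is strictly dominated by row 1 (4>1); eliminate 4.
Only (1, a) remains, with payoff 4.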